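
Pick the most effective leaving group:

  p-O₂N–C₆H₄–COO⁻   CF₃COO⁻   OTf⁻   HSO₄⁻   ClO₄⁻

OTf⁻

Rank by basicity of the departing species: weakest base leaves most easily.
OTf⁻: pKₐ(CF₃SO₃H (triflic acid)) ≈ -14
ClO₄⁻: pKₐ(HClO₄) ≈ -10
HSO₄⁻: pKₐ(H₂SO₄) ≈ -3
CF₃COO⁻: pKₐ(CF₃COOH) ≈ 0.2
p-O₂N–C₆H₄–COO⁻: pKₐ(p-nitrobenzoic acid) ≈ 3.4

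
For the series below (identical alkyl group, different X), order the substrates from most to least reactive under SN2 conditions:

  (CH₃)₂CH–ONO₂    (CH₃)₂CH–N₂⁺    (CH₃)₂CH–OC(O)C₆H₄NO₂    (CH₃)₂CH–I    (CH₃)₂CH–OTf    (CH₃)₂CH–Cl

Identical carbon frameworks mean the comparison reduces to leaving-group quality.
A good leaving group is a weak base: the lower the pKₐ of its conjugate acid, the more readily it departs.
(CH₃)₂CH–N₂⁺ loses N₂: no meaningful conjugate acid; N₂ departs as an exceptionally stable neutral molecule
(CH₃)₂CH–OTf loses OTf⁻: pKₐ(CF₃SO₃H (triflic acid)) ≈ -14
(CH₃)₂CH–I loses I⁻: pKₐ(HI) ≈ -10
(CH₃)₂CH–Cl loses Cl⁻: pKₐ(HCl) ≈ -7
(CH₃)₂CH–ONO₂ loses NO₃⁻: pKₐ(HNO₃) ≈ -1.3
(CH₃)₂CH–OC(O)C₆H₄NO₂ loses p-O₂N–C₆H₄–COO⁻: pKₐ(p-nitrobenzoic acid) ≈ 3.4

(CH₃)₂CH–N₂⁺ > (CH₃)₂CH–OTf > (CH₃)₂CH–I > (CH₃)₂CH–Cl > (CH₃)₂CH–ONO₂ > (CH₃)₂CH–OC(O)C₆H₄NO₂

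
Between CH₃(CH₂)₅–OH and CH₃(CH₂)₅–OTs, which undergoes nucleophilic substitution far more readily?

From CH₃(CH₂)₅–OH the departing group would be OH⁻ (pKₐ(H₂O) ≈ 15.7). Strong base; essentially never leaves without prior activation.
From CH₃(CH₂)₅–OTs the leaving group is OTs⁻ (pKₐ(p-CH₃C₆H₄SO₃H (TsOH)) ≈ -2.8). Resonance-delocalised arenesulfonate.
(In practice CH₃(CH₂)₅–OTs is made from CH₃(CH₂)₅–OH by treatment with TsCl / pyridine, converting the hydroxyl into a tosylate.)

CH₃(CH₂)₅–OTs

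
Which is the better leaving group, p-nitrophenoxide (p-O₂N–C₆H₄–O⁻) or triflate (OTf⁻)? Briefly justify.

triflate (OTf⁻) is the better leaving group.
pKₐ(CF₃SO₃H (triflic acid)) ≈ -14 versus pKₐ(p-nitrophenol) ≈ 7.2: triflate (OTf⁻) is the much weaker base.
Charge spread over three oxygens and a CF₃ group; the premier leaving group in synthesis.

triflate (OTf⁻)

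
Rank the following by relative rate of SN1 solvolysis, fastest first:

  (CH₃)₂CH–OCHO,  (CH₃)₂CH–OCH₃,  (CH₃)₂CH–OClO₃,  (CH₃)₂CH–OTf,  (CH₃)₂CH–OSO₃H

(CH₃)₂CH–OTf > (CH₃)₂CH–OClO₃ > (CH₃)₂CH–OSO₃H > (CH₃)₂CH–OCHO > (CH₃)₂CH–OCH₃

The skeletons are identical, so relative rate is governed entirely by leaving-group ability.
A good leaving group is a weak base: the lower the pKₐ of its conjugate acid, the more readily it departs.
(CH₃)₂CH–OTf loses OTf⁻: pKₐ(CF₃SO₃H (triflic acid)) ≈ -14
(CH₃)₂CH–OClO₃ loses ClO₄⁻: pKₐ(HClO₄) ≈ -10
(CH₃)₂CH–OSO₃H loses HSO₄⁻: pKₐ(H₂SO₄) ≈ -3
(CH₃)₂CH–OCHO loses HCOO⁻: pKₐ(HCOOH) ≈ 3.8
(CH₃)₂CH–OCH₃ loses CH₃O⁻: pKₐ(CH₃OH) ≈ 15.5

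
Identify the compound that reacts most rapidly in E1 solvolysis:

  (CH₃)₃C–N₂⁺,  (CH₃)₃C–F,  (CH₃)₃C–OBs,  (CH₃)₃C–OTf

(CH₃)₃C–N₂⁺

Identical carbon frameworks mean the comparison reduces to leaving-group quality.
Leaving-group ability tracks the stability of the departed species; conjugate-acid pKₐ is the usual yardstick (lower pKₐ → better LG).
(CH₃)₃C–N₂⁺ loses N₂: no meaningful conjugate acid; N₂ departs as an exceptionally stable neutral molecule
(CH₃)₃C–OTf loses OTf⁻: pKₐ(CF₃SO₃H (triflic acid)) ≈ -14
(CH₃)₃C–OBs loses OBs⁻: pKₐ(p-BrC₆H₄SO₃H) ≈ -2.8
(CH₃)₃C–F loses F⁻: pKₐ(HF) ≈ 3.2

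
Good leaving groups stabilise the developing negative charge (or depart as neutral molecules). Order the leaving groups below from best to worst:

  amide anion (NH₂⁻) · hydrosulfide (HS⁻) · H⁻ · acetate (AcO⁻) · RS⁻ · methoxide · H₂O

H₂O > acetate (AcO⁻) > hydrosulfide (HS⁻) > RS⁻ > methoxide > H⁻ > amide anion (NH₂⁻)

Rank by basicity of the departing species: weakest base leaves most easily.
H₂O: pKₐ(H₃O⁺) ≈ -1.7 — neutral; leaves from a protonated alcohol (R–OH₂⁺)
acetate (AcO⁻): pKₐ(CH₃COOH) ≈ 4.8
hydrosulfide (HS⁻): pKₐ(H₂S) ≈ 7 — larger and more polarisable than the oxygen analogue
RS⁻: pKₐ(RSH (a thiol)) ≈ 10.5
methoxide: pKₐ(CH₃OH) ≈ 15.5 — strong base; alkoxides do not leave unassisted
H⁻: pKₐ(H₂) ≈ 36 — extremely strong base; leaves only in special hydride-transfer contexts
amide anion (NH₂⁻): pKₐ(NH₃) ≈ 38 — extremely strong base; never a leaving group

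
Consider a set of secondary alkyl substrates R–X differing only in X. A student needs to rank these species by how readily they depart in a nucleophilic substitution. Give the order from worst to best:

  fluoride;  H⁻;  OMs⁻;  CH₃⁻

Rank by basicity of the departing species: weakest base leaves most easily.
OMs⁻: pKₐ(CH₃SO₃H (MsOH)) ≈ -1.9
fluoride: pKₐ(HF) ≈ 3.2
H⁻: pKₐ(H₂) ≈ 36
CH₃⁻: pKₐ(CH₄) ≈ 48
The question asks for worst first, so the sequence is read in increasing leaving-group ability.

CH₃⁻ < H⁻ < fluoride < OMs⁻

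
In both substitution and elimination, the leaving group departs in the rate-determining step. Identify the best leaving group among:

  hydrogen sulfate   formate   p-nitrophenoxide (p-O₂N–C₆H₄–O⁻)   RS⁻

hydrogen sulfate

The more stable X⁻ (or X) is on its own — i.e. the weaker a base it is — the better a leaving group it makes.
hydrogen sulfate: pKₐ(H₂SO₄) ≈ -3
formate: pKₐ(HCOOH) ≈ 3.8
p-nitrophenoxide (p-O₂N–C₆H₄–O⁻): pKₐ(p-nitrophenol) ≈ 7.2
RS⁻: pKₐ(RSH (a thiol)) ≈ 10.5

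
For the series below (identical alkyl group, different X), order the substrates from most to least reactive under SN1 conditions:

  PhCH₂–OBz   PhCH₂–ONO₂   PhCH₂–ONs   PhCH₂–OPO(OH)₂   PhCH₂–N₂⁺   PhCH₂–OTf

PhCH₂–N₂⁺ > PhCH₂–OTf > PhCH₂–ONs > PhCH₂–ONO₂ > PhCH₂–OPO(OH)₂ > PhCH₂–OBz

Identical carbon frameworks mean the comparison reduces to leaving-group quality.
The more stable X⁻ (or X) is on its own — i.e. the weaker a base it is — the better a leaving group it makes.
PhCH₂–N₂⁺ loses N₂: no meaningful conjugate acid; N₂ departs as an exceptionally stable neutral molecule
PhCH₂–OTf loses OTf⁻: pKₐ(CF₃SO₃H (triflic acid)) ≈ -14
PhCH₂–ONs loses ONs⁻: pKₐ(p-O₂NC₆H₄SO₃H) ≈ -3.5
PhCH₂–ONO₂ loses NO₃⁻: pKₐ(HNO₃) ≈ -1.3
PhCH₂–OPO(OH)₂ loses H₂PO₄⁻: pKₐ(H₃PO₄) ≈ 2.1
PhCH₂–OBz loses PhCOO⁻: pKₐ(C₆H₅COOH) ≈ 4.2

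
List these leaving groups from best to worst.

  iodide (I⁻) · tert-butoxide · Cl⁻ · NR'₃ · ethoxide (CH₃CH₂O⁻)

iodide (I⁻) > Cl⁻ > NR'₃ > ethoxide (CH₃CH₂O⁻) > tert-butoxide

Leaving-group ability tracks the stability of the departed species; conjugate-acid pKₐ is the usual yardstick (lower pKₐ → better LG).
iodide (I⁻): pKₐ(HI) ≈ -10
Cl⁻: pKₐ(HCl) ≈ -7 — moderately weak base
NR'₃: pKₐ(R'₃NH⁺) ≈ 10.7
ethoxide (CH₃CH₂O⁻): pKₐ(CH₃CH₂OH) ≈ 16 — strong base; alkoxides do not leave unassisted
tert-butoxide: pKₐ(t-BuOH) ≈ 18 — bulky, strongly basic alkoxide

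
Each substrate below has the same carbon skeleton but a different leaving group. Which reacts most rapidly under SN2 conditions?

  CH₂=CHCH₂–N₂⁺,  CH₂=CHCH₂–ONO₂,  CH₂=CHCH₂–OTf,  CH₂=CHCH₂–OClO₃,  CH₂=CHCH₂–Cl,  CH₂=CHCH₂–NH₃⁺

The skeletons are identical, so relative rate is governed entirely by leaving-group ability.
The more stable X⁻ (or X) is on its own — i.e. the weaker a base it is — the better a leaving group it makes.
CH₂=CHCH₂–N₂⁺ loses N₂: no meaningful conjugate acid; N₂ departs as an exceptionally stable neutral molecule
CH₂=CHCH₂–OTf loses OTf⁻: pKₐ(CF₃SO₃H (triflic acid)) ≈ -14
CH₂=CHCH₂–OClO₃ loses ClO₄⁻: pKₐ(HClO₄) ≈ -10
CH₂=CHCH₂–Cl loses Cl⁻: pKₐ(HCl) ≈ -7
CH₂=CHCH₂–ONO₂ loses NO₃⁻: pKₐ(HNO₃) ≈ -1.3
CH₂=CHCH₂–NH₃⁺ loses NH₃: pKₐ(NH₄⁺) ≈ 9.2

CH₂=CHCH₂–N₂⁺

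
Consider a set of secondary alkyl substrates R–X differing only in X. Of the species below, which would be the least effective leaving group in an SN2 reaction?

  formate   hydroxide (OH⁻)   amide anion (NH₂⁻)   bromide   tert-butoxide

amide anion (NH₂⁻)

bromide: pKₐ(HBr) ≈ -9
formate: pKₐ(HCOOH) ≈ 3.8
hydroxide (OH⁻): pKₐ(H₂O) ≈ 15.7
tert-butoxide: pKₐ(t-BuOH) ≈ 18
amide anion (NH₂⁻): pKₐ(NH₃) ≈ 38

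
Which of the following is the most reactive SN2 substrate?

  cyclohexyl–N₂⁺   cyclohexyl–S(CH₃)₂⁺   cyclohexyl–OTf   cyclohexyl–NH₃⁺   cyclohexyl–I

cyclohexyl–N₂⁺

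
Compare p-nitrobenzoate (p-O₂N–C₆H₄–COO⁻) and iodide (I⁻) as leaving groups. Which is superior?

iodide (I⁻) is the better leaving group.
pKₐ(HI) ≈ -10 versus pKₐ(p-nitrobenzoic acid) ≈ 3.4: iodide (I⁻) is the much weaker base.
Large, highly polarisable; very weak base.

iodide (I⁻)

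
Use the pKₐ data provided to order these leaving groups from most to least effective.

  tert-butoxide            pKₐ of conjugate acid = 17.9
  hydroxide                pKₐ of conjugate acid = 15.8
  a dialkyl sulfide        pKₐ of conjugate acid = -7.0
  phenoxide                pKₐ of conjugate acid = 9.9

a dialkyl sulfide > phenoxide > hydroxide > tert-butoxide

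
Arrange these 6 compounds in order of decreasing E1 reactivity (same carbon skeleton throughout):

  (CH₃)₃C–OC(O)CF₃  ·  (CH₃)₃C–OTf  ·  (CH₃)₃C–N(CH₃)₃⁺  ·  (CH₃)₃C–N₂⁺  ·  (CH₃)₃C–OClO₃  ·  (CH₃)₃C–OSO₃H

(CH₃)₃C–N₂⁺ > (CH₃)₃C–OTf > (CH₃)₃C–OClO₃ > (CH₃)₃C–OSO₃H > (CH₃)₃C–OC(O)CF₃ > (CH₃)₃C–N(CH₃)₃⁺

Same R in every case — rank the leaving groups.
Leaving-group ability tracks the stability of the departed species; conjugate-acid pKₐ is the usual yardstick (lower pKₐ → better LG).
(CH₃)₃C–N₂⁺ loses N₂: no meaningful conjugate acid; N₂ departs as an exceptionally stable neutral molecule
(CH₃)₃C–OTf loses OTf⁻: pKₐ(CF₃SO₃H (triflic acid)) ≈ -14
(CH₃)₃C–OClO₃ loses ClO₄⁻: pKₐ(HClO₄) ≈ -10
(CH₃)₃C–OSO₃H loses HSO₄⁻: pKₐ(H₂SO₄) ≈ -3
(CH₃)₃C–OC(O)CF₃ loses CF₃COO⁻: pKₐ(CF₃COOH) ≈ 0.2
(CH₃)₃C–N(CH₃)₃⁺ loses NR'₃: pKₐ(R'₃NH⁺) ≈ 10.7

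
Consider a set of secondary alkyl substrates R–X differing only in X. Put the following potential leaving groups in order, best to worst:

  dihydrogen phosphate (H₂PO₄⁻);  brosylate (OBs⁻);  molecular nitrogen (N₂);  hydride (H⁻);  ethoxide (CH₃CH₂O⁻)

The more stable X⁻ (or X) is on its own — i.e. the weaker a base it is — the better a leaving group it makes.
molecular nitrogen (N₂): no meaningful conjugate acid; N₂ departs as an exceptionally stable neutral molecule
brosylate (OBs⁻): pKₐ(p-BrC₆H₄SO₃H) ≈ -2.8
dihydrogen phosphate (H₂PO₄⁻): pKₐ(H₃PO₄) ≈ 2.1 — moderate base; biological leaving group after further activation
ethoxide (CH₃CH₂O⁻): pKₐ(CH₃CH₂OH) ≈ 16 — strong base; alkoxides do not leave unassisted
hydride (H⁻): pKₐ(H₂) ≈ 36 — extremely strong base; leaves only in special hydride-transfer contexts

molecular nitrogen (N₂) > brosylate (OBs⁻) > dihydrogen phosphate (H₂PO₄⁻) > ethoxide (CH₃CH₂O⁻) > hydride (H⁻)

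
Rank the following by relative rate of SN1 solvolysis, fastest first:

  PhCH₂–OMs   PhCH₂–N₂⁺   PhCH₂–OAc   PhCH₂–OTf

PhCH₂–N₂⁺ > PhCH₂–OTf > PhCH₂–OMs > PhCH₂–OAc

With the same alkyl group throughout, only the leaving group differentiates the rates.
The more stable X⁻ (or X) is on its own — i.e. the weaker a base it is — the better a leaving group it makes.
PhCH₂–N₂⁺ loses N₂: no meaningful conjugate acid; N₂ departs as an exceptionally stable neutral molecule
PhCH₂–OTf loses OTf⁻: pKₐ(CF₃SO₃H (triflic acid)) ≈ -14
PhCH₂–OMs loses OMs⁻: pKₐ(CH₃SO₃H (MsOH)) ≈ -1.9
PhCH₂–OAc loses AcO⁻: pKₐ(CH₃COOH) ≈ 4.8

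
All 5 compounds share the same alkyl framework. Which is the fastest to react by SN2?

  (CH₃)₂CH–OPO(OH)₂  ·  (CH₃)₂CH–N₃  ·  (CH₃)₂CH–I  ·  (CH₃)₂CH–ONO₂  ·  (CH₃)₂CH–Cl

(CH₃)₂CH–I

With the same alkyl group throughout, only the leaving group differentiates the rates.
Rank by basicity of the departing species: weakest base leaves most easily.
(CH₃)₂CH–I loses I⁻: pKₐ(HI) ≈ -10
(CH₃)₂CH–Cl loses Cl⁻: pKₐ(HCl) ≈ -7
(CH₃)₂CH–ONO₂ loses NO₃⁻: pKₐ(HNO₃) ≈ -1.3
(CH₃)₂CH–OPO(OH)₂ loses H₂PO₄⁻: pKₐ(H₃PO₄) ≈ 2.1
(CH₃)₂CH–N₃ loses N₃⁻: pKₐ(HN₃) ≈ 4.7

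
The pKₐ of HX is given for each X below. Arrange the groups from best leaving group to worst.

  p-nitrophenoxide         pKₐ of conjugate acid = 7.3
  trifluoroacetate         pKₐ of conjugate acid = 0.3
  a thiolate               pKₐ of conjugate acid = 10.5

trifluoroacetate > p-nitrophenoxide > a thiolate

Lower conjugate-acid pKₐ ⇒ weaker base ⇒ better leaving group.
Sorting by the given values: trifluoroacetate (0.3), p-nitrophenoxide (7.3), a thiolate (10.5).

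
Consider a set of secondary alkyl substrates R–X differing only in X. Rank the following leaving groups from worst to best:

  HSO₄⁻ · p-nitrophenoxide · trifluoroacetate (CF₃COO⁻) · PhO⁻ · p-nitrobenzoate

PhO⁻ < p-nitrophenoxide < p-nitrobenzoate < trifluoroacetate (CF₃COO⁻) < HSO₄⁻

A good leaving group is a weak base: the lower the pKₐ of its conjugate acid, the more readily it departs.
HSO₄⁻: pKₐ(H₂SO₄) ≈ -3 — conjugate base of a strong mineral acid
trifluoroacetate (CF₃COO⁻): pKₐ(CF₃COOH) ≈ 0.2 — strongly electron-withdrawing CF₃ stabilises the carboxylate
p-nitrobenzoate: pKₐ(p-nitrobenzoic acid) ≈ 3.4
p-nitrophenoxide: pKₐ(p-nitrophenol) ≈ 7.2
PhO⁻: pKₐ(C₆H₅OH (phenol)) ≈ 10 — resonance into the ring helps, but still a poor LG
Listed from poorest to best leaving group as asked.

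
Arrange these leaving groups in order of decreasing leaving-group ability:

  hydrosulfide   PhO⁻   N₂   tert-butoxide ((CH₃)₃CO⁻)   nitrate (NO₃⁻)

A good leaving group is a weak base: the lower the pKₐ of its conjugate acid, the more readily it departs.
N₂: no meaningful conjugate acid; N₂ departs as an exceptionally stable neutral molecule
nitrate (NO₃⁻): pKₐ(HNO₃) ≈ -1.3 — resonance-delocalised over three oxygens
hydrosulfide: pKₐ(H₂S) ≈ 7 — larger and more polarisable than the oxygen analogue
PhO⁻: pKₐ(C₆H₅OH (phenol)) ≈ 10 — resonance into the ring helps, but still a poor LG
tert-butoxide ((CH₃)₃CO⁻): pKₐ(t-BuOH) ≈ 18

N₂ > nitrate (NO₃⁻) > hydrosulfide > PhO⁻ > tert-butoxide ((CH₃)₃CO⁻)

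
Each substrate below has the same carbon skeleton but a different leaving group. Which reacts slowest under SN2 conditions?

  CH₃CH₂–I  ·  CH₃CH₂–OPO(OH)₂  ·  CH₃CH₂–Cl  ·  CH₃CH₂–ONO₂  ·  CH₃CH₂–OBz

CH₃CH₂–OBz

The skeletons are identical, so relative rate is governed entirely by leaving-group ability.
Leaving-group ability tracks the stability of the departed species; conjugate-acid pKₐ is the usual yardstick (lower pKₐ → better LG).
CH₃CH₂–I loses I⁻: pKₐ(HI) ≈ -10
CH₃CH₂–Cl loses Cl⁻: pKₐ(HCl) ≈ -7
CH₃CH₂–ONO₂ loses NO₃⁻: pKₐ(HNO₃) ≈ -1.3
CH₃CH₂–OPO(OH)₂ loses H₂PO₄⁻: pKₐ(H₃PO₄) ≈ 2.1
CH₃CH₂–OBz loses PhCOO⁻: pKₐ(C₆H₅COOH) ≈ 4.2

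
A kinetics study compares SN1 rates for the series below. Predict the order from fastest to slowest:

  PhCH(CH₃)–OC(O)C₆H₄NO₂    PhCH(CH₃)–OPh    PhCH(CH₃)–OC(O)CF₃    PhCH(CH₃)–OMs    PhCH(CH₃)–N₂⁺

The skeletons are identical, so relative rate is governed entirely by leaving-group ability.
Rank by basicity of the departing species: weakest base leaves most easily.
PhCH(CH₃)–N₂⁺ loses N₂: no meaningful conjugate acid; N₂ departs as an exceptionally stable neutral molecule
PhCH(CH₃)–OMs loses OMs⁻: pKₐ(CH₃SO₃H (MsOH)) ≈ -1.9
PhCH(CH₃)–OC(O)CF₃ loses CF₃COO⁻: pKₐ(CF₃COOH) ≈ 0.2
PhCH(CH₃)–OC(O)C₆H₄NO₂ loses p-O₂N–C₆H₄–COO⁻: pKₐ(p-nitrobenzoic acid) ≈ 3.4
PhCH(CH₃)–OPh loses PhO⁻: pKₐ(C₆H₅OH (phenol)) ≈ 10

PhCH(CH₃)–N₂⁺ > PhCH(CH₃)–OMs > PhCH(CH₃)–OC(O)CF₃ > PhCH(CH₃)–OC(O)C₆H₄NO₂ > PhCH(CH₃)–OPh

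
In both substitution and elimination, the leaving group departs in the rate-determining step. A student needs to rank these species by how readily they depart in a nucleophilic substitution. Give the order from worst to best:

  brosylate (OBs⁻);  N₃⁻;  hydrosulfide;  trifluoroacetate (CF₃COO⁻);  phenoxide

phenoxide < hydrosulfide < N₃⁻ < trifluoroacetate (CF₃COO⁻) < brosylate (OBs⁻)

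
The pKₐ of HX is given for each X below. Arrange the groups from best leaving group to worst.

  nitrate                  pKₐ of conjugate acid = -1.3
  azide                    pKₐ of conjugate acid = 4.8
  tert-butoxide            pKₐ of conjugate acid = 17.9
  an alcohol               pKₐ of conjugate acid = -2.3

Lower conjugate-acid pKₐ ⇒ weaker base ⇒ better leaving group.
Sorting by the given values: an alcohol (-2.3), nitrate (-1.3), azide (4.8), tert-butoxide (17.9).

an alcohol > nitrate > azide > tert-butoxide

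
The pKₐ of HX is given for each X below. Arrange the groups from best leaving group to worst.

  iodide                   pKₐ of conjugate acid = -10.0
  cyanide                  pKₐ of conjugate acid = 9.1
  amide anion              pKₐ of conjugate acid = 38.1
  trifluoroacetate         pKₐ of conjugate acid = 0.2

iodide > trifluoroacetate > cyanide > amide anion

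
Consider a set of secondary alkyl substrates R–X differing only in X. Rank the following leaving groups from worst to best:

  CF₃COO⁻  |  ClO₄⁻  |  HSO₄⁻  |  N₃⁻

N₃⁻ < CF₃COO⁻ < HSO₄⁻ < ClO₄⁻

ClO₄⁻: pKₐ(HClO₄) ≈ -10
HSO₄⁻: pKₐ(H₂SO₄) ≈ -3
CF₃COO⁻: pKₐ(CF₃COOH) ≈ 0.2
N₃⁻: pKₐ(HN₃) ≈ 4.7
The question asks for worst first, so the sequence is read in increasing leaving-group ability.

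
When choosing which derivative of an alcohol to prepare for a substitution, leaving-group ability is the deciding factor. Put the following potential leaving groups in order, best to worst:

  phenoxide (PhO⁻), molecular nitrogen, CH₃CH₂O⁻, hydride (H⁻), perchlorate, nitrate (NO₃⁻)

Leaving-group ability tracks the stability of the departed species; conjugate-acid pKₐ is the usual yardstick (lower pKₐ → better LG).
molecular nitrogen: no meaningful conjugate acid; N₂ departs as an exceptionally stable neutral molecule
perchlorate: pKₐ(HClO₄) ≈ -10 — extremely weak base; rarely used for safety reasons
nitrate (NO₃⁻): pKₐ(HNO₃) ≈ -1.3
phenoxide (PhO⁻): pKₐ(C₆H₅OH (phenol)) ≈ 10
CH₃CH₂O⁻: pKₐ(CH₃CH₂OH) ≈ 16
hydride (H⁻): pKₐ(H₂) ≈ 36

molecular nitrogen > perchlorate > nitrate (NO₃⁻) > phenoxide (PhO⁻) > CH₃CH₂O⁻ > hydride (H⁻)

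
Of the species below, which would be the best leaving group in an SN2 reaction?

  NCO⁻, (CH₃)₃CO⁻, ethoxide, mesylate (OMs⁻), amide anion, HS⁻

The more stable X⁻ (or X) is on its own — i.e. the weaker a base it is — the better a leaving group it makes.
mesylate (OMs⁻): pKₐ(CH₃SO₃H (MsOH)) ≈ -1.9
NCO⁻: pKₐ(HOCN) ≈ 3.5
HS⁻: pKₐ(H₂S) ≈ 7
ethoxide: pKₐ(CH₃CH₂OH) ≈ 16
(CH₃)₃CO⁻: pKₐ(t-BuOH) ≈ 18
amide anion: pKₐ(NH₃) ≈ 38

mesylate (OMs⁻)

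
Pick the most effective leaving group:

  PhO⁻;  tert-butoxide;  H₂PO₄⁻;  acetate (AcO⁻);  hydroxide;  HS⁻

Rank by basicity of the departing species: weakest base leaves most easily.
H₂PO₄⁻: pKₐ(H₃PO₄) ≈ 2.1
acetate (AcO⁻): pKₐ(CH₃COOH) ≈ 4.8
HS⁻: pKₐ(H₂S) ≈ 7
PhO⁻: pKₐ(C₆H₅OH (phenol)) ≈ 10
hydroxide: pKₐ(H₂O) ≈ 15.7
tert-butoxide: pKₐ(t-BuOH) ≈ 18

H₂PO₄⁻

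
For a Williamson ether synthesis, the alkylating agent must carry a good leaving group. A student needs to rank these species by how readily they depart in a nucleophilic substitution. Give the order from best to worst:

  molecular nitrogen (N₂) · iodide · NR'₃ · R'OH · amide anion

Rank by basicity of the departing species: weakest base leaves most easily.
molecular nitrogen (N₂): no meaningful conjugate acid; N₂ departs as an exceptionally stable neutral molecule
iodide: pKₐ(HI) ≈ -10
R'OH: pKₐ(R'OH₂⁺) ≈ -2.4 — neutral; leaves from a protonated ether (an oxonium ion, R–O(H)R'⁺)
NR'₃: pKₐ(R'₃NH⁺) ≈ 10.7 — neutral but still a fairly strong base; Hofmann-elimination LG
amide anion: pKₐ(NH₃) ≈ 38 — extremely strong base; never a leaving group

molecular nitrogen (N₂) > iodide > R'OH > NR'₃ > amide anion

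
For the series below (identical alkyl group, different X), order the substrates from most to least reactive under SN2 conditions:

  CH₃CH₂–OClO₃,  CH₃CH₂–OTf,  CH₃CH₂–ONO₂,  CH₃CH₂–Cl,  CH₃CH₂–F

CH₃CH₂–OTf > CH₃CH₂–OClO₃ > CH₃CH₂–Cl > CH₃CH₂–ONO₂ > CH₃CH₂–F

The skeletons are identical, so relative rate is governed entirely by leaving-group ability.
The more stable X⁻ (or X) is on its own — i.e. the weaker a base it is — the better a leaving group it makes.
CH₃CH₂–OTf loses OTf⁻: pKₐ(CF₃SO₃H (triflic acid)) ≈ -14
CH₃CH₂–OClO₃ loses ClO₄⁻: pKₐ(HClO₄) ≈ -10
CH₃CH₂–Cl loses Cl⁻: pKₐ(HCl) ≈ -7
CH₃CH₂–ONO₂ loses NO₃⁻: pKₐ(HNO₃) ≈ -1.3
CH₃CH₂–F loses F⁻: pKₐ(HF) ≈ 3.2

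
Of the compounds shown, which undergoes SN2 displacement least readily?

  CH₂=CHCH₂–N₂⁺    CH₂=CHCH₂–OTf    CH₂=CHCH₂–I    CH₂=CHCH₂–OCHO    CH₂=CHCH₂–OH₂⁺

CH₂=CHCH₂–OCHO

With the same alkyl group throughout, only the leaving group differentiates the rates.
Rank by basicity of the departing species: weakest base leaves most easily.
CH₂=CHCH₂–N₂⁺ loses N₂: no meaningful conjugate acid; N₂ departs as an exceptionally stable neutral molecule
CH₂=CHCH₂–OTf loses OTf⁻: pKₐ(CF₃SO₃H (triflic acid)) ≈ -14
CH₂=CHCH₂–I loses I⁻: pKₐ(HI) ≈ -10
CH₂=CHCH₂–OH₂⁺ loses H₂O: pKₐ(H₃O⁺) ≈ -1.7
CH₂=CHCH₂–OCHO loses HCOO⁻: pKₐ(HCOOH) ≈ 3.8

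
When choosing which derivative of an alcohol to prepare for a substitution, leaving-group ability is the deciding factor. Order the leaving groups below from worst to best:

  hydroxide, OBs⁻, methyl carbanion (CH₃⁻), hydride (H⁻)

A good leaving group is a weak base: the lower the pKₐ of its conjugate acid, the more readily it departs.
OBs⁻: pKₐ(p-BrC₆H₄SO₃H) ≈ -2.8
hydroxide: pKₐ(H₂O) ≈ 15.7
hydride (H⁻): pKₐ(H₂) ≈ 36
methyl carbanion (CH₃⁻): pKₐ(CH₄) ≈ 48
Reversing gives the worst-to-best order requested.

methyl carbanion (CH₃⁻) < hydride (H⁻) < hydroxide < OBs⁻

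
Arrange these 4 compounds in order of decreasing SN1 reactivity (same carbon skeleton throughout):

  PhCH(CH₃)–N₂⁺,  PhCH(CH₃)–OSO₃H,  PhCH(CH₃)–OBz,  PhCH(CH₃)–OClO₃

Same R in every case — rank the leaving groups.
The more stable X⁻ (or X) is on its own — i.e. the weaker a base it is — the better a leaving group it makes.
PhCH(CH₃)–N₂⁺ loses N₂: no meaningful conjugate acid; N₂ departs as an exceptionally stable neutral molecule
PhCH(CH₃)–OClO₃ loses ClO₄⁻: pKₐ(HClO₄) ≈ -10
PhCH(CH₃)–OSO₃H loses HSO₄⁻: pKₐ(H₂SO₄) ≈ -3
PhCH(CH₃)–OBz loses PhCOO⁻: pKₐ(C₆H₅COOH) ≈ 4.2

PhCH(CH₃)–N₂⁺ > PhCH(CH₃)–OClO₃ > PhCH(CH₃)–OSO₃H > PhCH(CH₃)–OBz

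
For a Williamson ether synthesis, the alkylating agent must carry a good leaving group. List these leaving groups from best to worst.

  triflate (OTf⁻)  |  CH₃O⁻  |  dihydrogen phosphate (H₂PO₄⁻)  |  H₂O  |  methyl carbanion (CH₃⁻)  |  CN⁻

triflate (OTf⁻) > H₂O > dihydrogen phosphate (H₂PO₄⁻) > CN⁻ > CH₃O⁻ > methyl carbanion (CH₃⁻)

triflate (OTf⁻): pKₐ(CF₃SO₃H (triflic acid)) ≈ -14
H₂O: pKₐ(H₃O⁺) ≈ -1.7 — neutral; leaves from a protonated alcohol (R–OH₂⁺)
dihydrogen phosphate (H₂PO₄⁻): pKₐ(H₃PO₄) ≈ 2.1
CN⁻: pKₐ(HCN) ≈ 9.2
CH₃O⁻: pKₐ(CH₃OH) ≈ 15.5 — strong base; alkoxides do not leave unassisted
methyl carbanion (CH₃⁻): pKₐ(CH₄) ≈ 48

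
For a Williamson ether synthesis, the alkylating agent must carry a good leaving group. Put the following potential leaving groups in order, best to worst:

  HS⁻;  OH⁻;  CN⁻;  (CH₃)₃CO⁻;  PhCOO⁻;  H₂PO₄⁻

Leaving-group ability tracks the stability of the departed species; conjugate-acid pKₐ is the usual yardstick (lower pKₐ → better LG).
H₂PO₄⁻: pKₐ(H₃PO₄) ≈ 2.1 — moderate base; biological leaving group after further activation
PhCOO⁻: pKₐ(C₆H₅COOH) ≈ 4.2 — aryl carboxylate
HS⁻: pKₐ(H₂S) ≈ 7 — larger and more polarisable than the oxygen analogue
CN⁻: pKₐ(HCN) ≈ 9.2
OH⁻: pKₐ(H₂O) ≈ 15.7 — strong base; essentially never leaves without prior activation
(CH₃)₃CO⁻: pKₐ(t-BuOH) ≈ 18

H₂PO₄⁻ > PhCOO⁻ > HS⁻ > CN⁻ > OH⁻ > (CH₃)₃CO⁻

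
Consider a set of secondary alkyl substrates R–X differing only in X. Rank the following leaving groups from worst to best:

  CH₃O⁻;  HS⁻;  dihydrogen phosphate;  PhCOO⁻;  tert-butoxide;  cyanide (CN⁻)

tert-butoxide < CH₃O⁻ < cyanide (CN⁻) < HS⁻ < PhCOO⁻ < dihydrogen phosphate

Leaving-group ability tracks the stability of the departed species; conjugate-acid pKₐ is the usual yardstick (lower pKₐ → better LG).
dihydrogen phosphate: pKₐ(H₃PO₄) ≈ 2.1 — moderate base; biological leaving group after further activation
PhCOO⁻: pKₐ(C₆H₅COOH) ≈ 4.2
HS⁻: pKₐ(H₂S) ≈ 7 — larger and more polarisable than the oxygen analogue
cyanide (CN⁻): pKₐ(HCN) ≈ 9.2
CH₃O⁻: pKₐ(CH₃OH) ≈ 15.5
tert-butoxide: pKₐ(t-BuOH) ≈ 18
The question asks for worst first, so the sequence is read in increasing leaving-group ability.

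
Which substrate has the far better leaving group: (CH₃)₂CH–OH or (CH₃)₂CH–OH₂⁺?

From (CH₃)₂CH–OH the departing group would be OH⁻ (pKₐ(H₂O) ≈ 15.7). Strong base; essentially never leaves without prior activation.
From (CH₃)₂CH–OH₂⁺ the leaving group is H₂O (pKₐ(H₃O⁺) ≈ -1.7). Neutral; leaves from a protonated alcohol (R–OH₂⁺).
(In practice (CH₃)₂CH–OH₂⁺ is made from (CH₃)₂CH–OH by protonation with strong acid, converting the leaving group from hydroxide to neutral water.)

(CH₃)₂CH–OH₂⁺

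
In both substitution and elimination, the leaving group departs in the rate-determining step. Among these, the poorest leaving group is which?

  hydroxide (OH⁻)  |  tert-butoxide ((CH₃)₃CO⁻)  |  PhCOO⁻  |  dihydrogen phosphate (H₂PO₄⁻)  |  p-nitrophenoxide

tert-butoxide ((CH₃)₃CO⁻)

dihydrogen phosphate (H₂PO₄⁻): pKₐ(H₃PO₄) ≈ 2.1
PhCOO⁻: pKₐ(C₆H₅COOH) ≈ 4.2
p-nitrophenoxide: pKₐ(p-nitrophenol) ≈ 7.2
hydroxide (OH⁻): pKₐ(H₂O) ≈ 15.7
tert-butoxide ((CH₃)₃CO⁻): pKₐ(t-BuOH) ≈ 18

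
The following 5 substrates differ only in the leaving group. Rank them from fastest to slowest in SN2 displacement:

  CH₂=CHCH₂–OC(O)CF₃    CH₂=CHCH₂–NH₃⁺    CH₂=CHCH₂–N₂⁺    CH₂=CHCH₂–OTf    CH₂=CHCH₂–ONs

CH₂=CHCH₂–N₂⁺ > CH₂=CHCH₂–OTf > CH₂=CHCH₂–ONs > CH₂=CHCH₂–OC(O)CF₃ > CH₂=CHCH₂–NH₃⁺

Same R in every case — rank the leaving groups.
Rank by basicity of the departing species: weakest base leaves most easily.
CH₂=CHCH₂–N₂⁺ loses N₂: no meaningful conjugate acid; N₂ departs as an exceptionally stable neutral molecule
CH₂=CHCH₂–OTf loses OTf⁻: pKₐ(CF₃SO₃H (triflic acid)) ≈ -14
CH₂=CHCH₂–ONs loses ONs⁻: pKₐ(p-O₂NC₆H₄SO₃H) ≈ -3.5
CH₂=CHCH₂–OC(O)CF₃ loses CF₃COO⁻: pKₐ(CF₃COOH) ≈ 0.2
CH₂=CHCH₂–NH₃⁺ loses NH₃: pKₐ(NH₄⁺) ≈ 9.2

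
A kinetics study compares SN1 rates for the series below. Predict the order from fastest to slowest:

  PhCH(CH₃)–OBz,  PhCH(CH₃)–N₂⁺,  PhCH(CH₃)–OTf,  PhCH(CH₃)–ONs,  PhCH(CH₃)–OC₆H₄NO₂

PhCH(CH₃)–N₂⁺ > PhCH(CH₃)–OTf > PhCH(CH₃)–ONs > PhCH(CH₃)–OBz > PhCH(CH₃)–OC₆H₄NO₂

Identical carbon frameworks mean the comparison reduces to leaving-group quality.
Rank by basicity of the departing species: weakest base leaves most easily.
PhCH(CH₃)–N₂⁺ loses N₂: no meaningful conjugate acid; N₂ departs as an exceptionally stable neutral molecule
PhCH(CH₃)–OTf loses OTf⁻: pKₐ(CF₃SO₃H (triflic acid)) ≈ -14
PhCH(CH₃)–ONs loses ONs⁻: pKₐ(p-O₂NC₆H₄SO₃H) ≈ -3.5
PhCH(CH₃)–OBz loses PhCOO⁻: pKₐ(C₆H₅COOH) ≈ 4.2
PhCH(CH₃)–OC₆H₄NO₂ loses p-O₂N–C₆H₄–O⁻: pKₐ(p-nitrophenol) ≈ 7.2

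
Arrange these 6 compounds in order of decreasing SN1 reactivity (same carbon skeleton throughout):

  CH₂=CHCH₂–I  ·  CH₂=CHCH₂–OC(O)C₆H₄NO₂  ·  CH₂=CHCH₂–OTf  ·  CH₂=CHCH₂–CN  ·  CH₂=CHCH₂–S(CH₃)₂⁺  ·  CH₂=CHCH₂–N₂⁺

Same R in every case — rank the leaving groups.
Rank by basicity of the departing species: weakest base leaves most easily.
CH₂=CHCH₂–N₂⁺ loses N₂: no meaningful conjugate acid; N₂ departs as an exceptionally stable neutral molecule
CH₂=CHCH₂–OTf loses OTf⁻: pKₐ(CF₃SO₃H (triflic acid)) ≈ -14
CH₂=CHCH₂–I loses I⁻: pKₐ(HI) ≈ -10
CH₂=CHCH₂–S(CH₃)₂⁺ loses SR'₂: pKₐ(R'₂SH⁺) ≈ -7
CH₂=CHCH₂–OC(O)C₆H₄NO₂ loses p-O₂N–C₆H₄–COO⁻: pKₐ(p-nitrobenzoic acid) ≈ 3.4
CH₂=CHCH₂–CN loses CN⁻: pKₐ(HCN) ≈ 9.2

CH₂=CHCH₂–N₂⁺ > CH₂=CHCH₂–OTf > CH₂=CHCH₂–I > CH₂=CHCH₂–S(CH₃)₂⁺ > CH₂=CHCH₂–OC(O)C₆H₄NO₂ > CH₂=CHCH₂–CN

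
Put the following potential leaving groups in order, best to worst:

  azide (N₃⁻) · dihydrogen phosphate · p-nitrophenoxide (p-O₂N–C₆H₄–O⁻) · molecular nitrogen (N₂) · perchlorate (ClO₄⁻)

molecular nitrogen (N₂) > perchlorate (ClO₄⁻) > dihydrogen phosphate > azide (N₃⁻) > p-nitrophenoxide (p-O₂N–C₆H₄–O⁻)

Leaving-group ability tracks the stability of the departed species; conjugate-acid pKₐ is the usual yardstick (lower pKₐ → better LG).
molecular nitrogen (N₂): no meaningful conjugate acid; N₂ departs as an exceptionally stable neutral molecule
perchlorate (ClO₄⁻): pKₐ(HClO₄) ≈ -10
dihydrogen phosphate: pKₐ(H₃PO₄) ≈ 2.1
azide (N₃⁻): pKₐ(HN₃) ≈ 4.7
p-nitrophenoxide (p-O₂N–C₆H₄–O⁻): pKₐ(p-nitrophenol) ≈ 7.2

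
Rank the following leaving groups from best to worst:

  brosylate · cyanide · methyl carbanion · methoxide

The more stable X⁻ (or X) is on its own — i.e. the weaker a base it is — the better a leaving group it makes.
brosylate: pKₐ(p-BrC₆H₄SO₃H) ≈ -2.8 — arenesulfonate with a p-bromo substituent
cyanide: pKₐ(HCN) ≈ 9.2 — sp carbon stabilises the charge somewhat, but still a poor LG
methoxide: pKₐ(CH₃OH) ≈ 15.5 — strong base; alkoxides do not leave unassisted
methyl carbanion: pKₐ(CH₄) ≈ 48 — unstabilised carbanion; the worst conceivable leaving group

brosylate > cyanide > methoxide > methyl carbanion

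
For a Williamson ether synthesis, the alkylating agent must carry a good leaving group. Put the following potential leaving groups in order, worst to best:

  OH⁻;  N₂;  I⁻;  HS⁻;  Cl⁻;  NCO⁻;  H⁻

H⁻ < OH⁻ < HS⁻ < NCO⁻ < Cl⁻ < I⁻ < N₂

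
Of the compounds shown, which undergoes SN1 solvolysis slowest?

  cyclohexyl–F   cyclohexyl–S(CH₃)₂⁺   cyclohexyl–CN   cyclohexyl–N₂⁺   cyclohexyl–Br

Same R in every case — rank the leaving groups.
Leaving-group ability tracks the stability of the departed species; conjugate-acid pKₐ is the usual yardstick (lower pKₐ → better LG).
cyclohexyl–N₂⁺ loses N₂: no meaningful conjugate acid; N₂ departs as an exceptionally stable neutral molecule
cyclohexyl–Br loses Br⁻: pKₐ(HBr) ≈ -9
cyclohexyl–S(CH₃)₂⁺ loses SR'₂: pKₐ(R'₂SH⁺) ≈ -7
cyclohexyl–F loses F⁻: pKₐ(HF) ≈ 3.2
cyclohexyl–CN loses CN⁻: pKₐ(HCN) ≈ 9.2

cyclohexyl–CN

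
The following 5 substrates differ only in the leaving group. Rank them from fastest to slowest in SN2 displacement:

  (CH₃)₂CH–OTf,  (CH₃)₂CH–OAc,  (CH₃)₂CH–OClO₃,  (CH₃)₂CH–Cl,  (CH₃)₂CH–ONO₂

(CH₃)₂CH–OTf > (CH₃)₂CH–OClO₃ > (CH₃)₂CH–Cl > (CH₃)₂CH–ONO₂ > (CH₃)₂CH–OAc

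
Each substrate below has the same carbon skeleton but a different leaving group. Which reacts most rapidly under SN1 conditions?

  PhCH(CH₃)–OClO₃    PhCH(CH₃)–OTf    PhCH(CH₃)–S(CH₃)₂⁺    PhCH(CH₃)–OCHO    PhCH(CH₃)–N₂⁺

Same R in every case — rank the leaving groups.
The more stable X⁻ (or X) is on its own — i.e. the weaker a base it is — the better a leaving group it makes.
PhCH(CH₃)–N₂⁺ loses N₂: no meaningful conjugate acid; N₂ departs as an exceptionally stable neutral molecule
PhCH(CH₃)–OTf loses OTf⁻: pKₐ(CF₃SO₃H (triflic acid)) ≈ -14
PhCH(CH₃)–OClO₃ loses ClO₄⁻: pKₐ(HClO₄) ≈ -10
PhCH(CH₃)–S(CH₃)₂⁺ loses SR'₂: pKₐ(R'₂SH⁺) ≈ -7
PhCH(CH₃)–OCHO loses HCOO⁻: pKₐ(HCOOH) ≈ 3.8

PhCH(CH₃)–N₂⁺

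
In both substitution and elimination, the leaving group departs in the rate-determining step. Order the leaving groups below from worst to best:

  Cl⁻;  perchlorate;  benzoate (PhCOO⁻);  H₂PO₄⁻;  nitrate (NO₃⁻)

The more stable X⁻ (or X) is on its own — i.e. the weaker a base it is — the better a leaving group it makes.
perchlorate: pKₐ(HClO₄) ≈ -10 — extremely weak base; rarely used for safety reasons
Cl⁻: pKₐ(HCl) ≈ -7 — moderately weak base
nitrate (NO₃⁻): pKₐ(HNO₃) ≈ -1.3 — resonance-delocalised over three oxygens
H₂PO₄⁻: pKₐ(H₃PO₄) ≈ 2.1
benzoate (PhCOO⁻): pKₐ(C₆H₅COOH) ≈ 4.2 — aryl carboxylate
The question asks for worst first, so the sequence is read in increasing leaving-group ability.

benzoate (PhCOO⁻) < H₂PO₄⁻ < nitrate (NO₃⁻) < Cl⁻ < perchlorate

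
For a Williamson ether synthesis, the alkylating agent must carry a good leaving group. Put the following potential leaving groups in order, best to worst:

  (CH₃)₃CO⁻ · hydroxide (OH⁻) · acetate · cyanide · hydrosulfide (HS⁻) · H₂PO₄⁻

Rank by basicity of the departing species: weakest base leaves most easily.
H₂PO₄⁻: pKₐ(H₃PO₄) ≈ 2.1
acetate: pKₐ(CH₃COOH) ≈ 4.8
hydrosulfide (HS⁻): pKₐ(H₂S) ≈ 7
cyanide: pKₐ(HCN) ≈ 9.2
hydroxide (OH⁻): pKₐ(H₂O) ≈ 15.7
(CH₃)₃CO⁻: pKₐ(t-BuOH) ≈ 18

H₂PO₄⁻ > acetate > hydrosulfide (HS⁻) > cyanide > hydroxide (OH⁻) > (CH₃)₃CO⁻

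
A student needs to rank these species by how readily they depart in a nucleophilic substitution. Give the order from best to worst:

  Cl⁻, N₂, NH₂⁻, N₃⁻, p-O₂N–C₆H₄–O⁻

N₂ > Cl⁻ > N₃⁻ > p-O₂N–C₆H₄–O⁻ > NH₂⁻

Leaving-group ability tracks the stability of the departed species; conjugate-acid pKₐ is the usual yardstick (lower pKₐ → better LG).
N₂: no meaningful conjugate acid; N₂ departs as an exceptionally stable neutral molecule
Cl⁻: pKₐ(HCl) ≈ -7 — moderately weak base
N₃⁻: pKₐ(HN₃) ≈ 4.7 — linear, resonance-stabilised
p-O₂N–C₆H₄–O⁻: pKₐ(p-nitrophenol) ≈ 7.2
NH₂⁻: pKₐ(NH₃) ≈ 38 — extremely strong base; never a leaving group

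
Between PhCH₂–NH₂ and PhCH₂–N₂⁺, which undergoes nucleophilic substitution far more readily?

From PhCH₂–NH₂ the departing group would be NH₂⁻ (pKₐ(NH₃) ≈ 38). Extremely strong base; never a leaving group.
From PhCH₂–N₂⁺ the leaving group is N₂ (no meaningful conjugate acid; N₂ departs as an exceptionally stable neutral molecule).
(In practice PhCH₂–N₂⁺ is made from PhCH₂–NH₂ by diazotisation (NaNO₂ / HCl, 0 °C), generating a diazonium salt that expels N₂.)

PhCH₂–N₂⁺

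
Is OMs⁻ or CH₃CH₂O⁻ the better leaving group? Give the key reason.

OMs⁻

OMs⁻ is the better leaving group.
pKₐ(CH₃SO₃H (MsOH)) ≈ -1.9 versus pKₐ(CH₃CH₂OH) ≈ 16: OMs⁻ is the much weaker base.
Resonance-delocalised alkanesulfonate.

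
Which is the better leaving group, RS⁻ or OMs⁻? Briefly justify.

OMs⁻ is the better leaving group.
pKₐ(CH₃SO₃H (MsOH)) ≈ -1.9 versus pKₐ(RSH (a thiol)) ≈ 10.5: OMs⁻ is the much weaker base.
Resonance-delocalised alkanesulfonate.

OMs⁻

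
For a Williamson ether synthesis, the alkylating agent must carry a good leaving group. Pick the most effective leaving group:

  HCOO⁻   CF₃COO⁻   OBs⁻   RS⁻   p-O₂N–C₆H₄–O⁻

OBs⁻

OBs⁻: pKₐ(p-BrC₆H₄SO₃H) ≈ -2.8
CF₃COO⁻: pKₐ(CF₃COOH) ≈ 0.2
HCOO⁻: pKₐ(HCOOH) ≈ 3.8
p-O₂N–C₆H₄–O⁻: pKₐ(p-nitrophenol) ≈ 7.2
RS⁻: pKₐ(RSH (a thiol)) ≈ 10.5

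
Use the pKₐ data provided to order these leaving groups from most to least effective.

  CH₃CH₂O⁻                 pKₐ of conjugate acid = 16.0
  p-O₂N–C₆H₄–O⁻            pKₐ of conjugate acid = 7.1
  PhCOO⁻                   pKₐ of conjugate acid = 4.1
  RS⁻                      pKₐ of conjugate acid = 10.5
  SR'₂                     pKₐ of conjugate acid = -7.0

SR'₂ > PhCOO⁻ > p-O₂N–C₆H₄–O⁻ > RS⁻ > CH₃CH₂O⁻

Lower conjugate-acid pKₐ ⇒ weaker base ⇒ better leaving group.
Sorting by the given values: SR'₂ (-7.0), PhCOO⁻ (4.1), p-O₂N–C₆H₄–O⁻ (7.1), RS⁻ (10.5), CH₃CH₂O⁻ (16.0).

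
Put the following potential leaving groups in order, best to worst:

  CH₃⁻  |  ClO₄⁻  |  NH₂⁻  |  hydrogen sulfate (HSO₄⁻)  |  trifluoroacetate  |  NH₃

ClO₄⁻: pKₐ(HClO₄) ≈ -10
hydrogen sulfate (HSO₄⁻): pKₐ(H₂SO₄) ≈ -3
trifluoroacetate: pKₐ(CF₃COOH) ≈ 0.2
NH₃: pKₐ(NH₄⁺) ≈ 9.2
NH₂⁻: pKₐ(NH₃) ≈ 38
CH₃⁻: pKₐ(CH₄) ≈ 48

ClO₄⁻ > hydrogen sulfate (HSO₄⁻) > trifluoroacetate > NH₃ > NH₂⁻ > CH₃⁻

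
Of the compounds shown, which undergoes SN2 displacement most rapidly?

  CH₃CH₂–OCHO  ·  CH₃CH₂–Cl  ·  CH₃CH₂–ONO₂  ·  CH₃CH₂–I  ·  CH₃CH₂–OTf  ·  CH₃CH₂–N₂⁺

CH₃CH₂–N₂⁺

Same R in every case — rank the leaving groups.
Leaving-group ability tracks the stability of the departed species; conjugate-acid pKₐ is the usual yardstick (lower pKₐ → better LG).
CH₃CH₂–N₂⁺ loses N₂: no meaningful conjugate acid; N₂ departs as an exceptionally stable neutral molecule
CH₃CH₂–OTf loses OTf⁻: pKₐ(CF₃SO₃H (triflic acid)) ≈ -14
CH₃CH₂–I loses I⁻: pKₐ(HI) ≈ -10
CH₃CH₂–Cl loses Cl⁻: pKₐ(HCl) ≈ -7
CH₃CH₂–ONO₂ loses NO₃⁻: pKₐ(HNO₃) ≈ -1.3
CH₃CH₂–OCHO loses HCOO⁻: pKₐ(HCOOH) ≈ 3.8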